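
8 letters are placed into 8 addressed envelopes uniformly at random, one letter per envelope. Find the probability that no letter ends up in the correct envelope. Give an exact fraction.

2119/5760

This is the derangement probability: permutations of 8 with no fixed point.
D(8) = 8! · (1 − 1/1! + 1/2! − ··· + (−1)^8/8!) = 14833.
P = 14833/40320 = 2119/5760.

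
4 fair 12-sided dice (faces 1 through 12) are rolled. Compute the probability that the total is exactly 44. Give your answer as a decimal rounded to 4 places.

0.0017

There are 12^4 = 20736 equally likely outcomes.
The number of ordered 4-tuples from {1,…,12} summing to 44 is 35.
P(sum = 44) = 35/20736 ≈ 0.0017.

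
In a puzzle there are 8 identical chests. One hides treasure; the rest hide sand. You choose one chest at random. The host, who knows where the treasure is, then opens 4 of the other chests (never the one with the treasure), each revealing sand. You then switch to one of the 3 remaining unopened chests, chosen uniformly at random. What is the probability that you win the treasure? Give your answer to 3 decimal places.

Your original chest holds the treasure with probability 1/8, so the other 7 collectively hold it with probability 7/8.
The host can always find 4 empty chests to open, so the reveals don't change that 7/8; it is now spread over the 3 remaining unopened chests.
P(win by switching) = (7/8) · (1/3) = 7/24 ≈ 0.292.

0.292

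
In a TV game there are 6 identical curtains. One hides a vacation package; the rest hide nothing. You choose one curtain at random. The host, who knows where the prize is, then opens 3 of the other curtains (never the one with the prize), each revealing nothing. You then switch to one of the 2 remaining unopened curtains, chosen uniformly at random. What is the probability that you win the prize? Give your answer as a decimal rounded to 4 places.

Your original curtain holds the prize with probability 1/6, so the other 5 collectively hold it with probability 5/6.
The host can always find 3 empty curtains to open, so the reveals don't change that 5/6; it is now spread over the 2 remaining unopened curtains.
P(win by switching) = (5/6) · (1/2) = 5/12 ≈ 0.4167.

0.4167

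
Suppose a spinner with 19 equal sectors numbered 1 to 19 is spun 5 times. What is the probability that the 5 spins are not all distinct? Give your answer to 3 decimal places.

0.436

P(all 5 different) = 19/19 · 18/19 · ··· · 15/19 ≈ 0.564.
P(at least two equal) = 1 − 0.564 = 0.436.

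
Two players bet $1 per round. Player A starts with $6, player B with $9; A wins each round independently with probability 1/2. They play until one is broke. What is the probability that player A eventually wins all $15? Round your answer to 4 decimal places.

0.4000

With a fair step, P(i) = ½P(i−1) + ½P(i+1) with P(0)=0, P(15)=1 has the linear solution P(i) = i/15.
P(6) = 6/15 = 2/5 ≈ 0.4000.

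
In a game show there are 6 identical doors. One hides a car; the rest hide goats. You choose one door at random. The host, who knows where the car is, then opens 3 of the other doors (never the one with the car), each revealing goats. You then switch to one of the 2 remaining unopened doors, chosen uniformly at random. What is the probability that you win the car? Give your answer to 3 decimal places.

Your original door holds the car with probability 1/6, so the other 5 collectively hold it with probability 5/6.
The host can always find 3 empty doors to open, so the reveals don't change that 5/6; it is now spread over the 2 remaining unopened doors.
P(win by switching) = (5/6) · (1/2) = 5/12 ≈ 0.417.

0.417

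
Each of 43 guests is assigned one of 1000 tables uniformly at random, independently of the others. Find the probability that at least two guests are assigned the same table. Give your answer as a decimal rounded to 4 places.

0.5999

It's easier to compute the probability that all 43 are distinct.
P(all distinct) = 1000/1000 · 999/1000 · ··· · 958/1000 ≈ 0.4001.
So the probability of at least one match is 1 − 0.4001 = 0.5999.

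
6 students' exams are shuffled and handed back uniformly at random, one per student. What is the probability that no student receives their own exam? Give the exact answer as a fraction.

53/144

This is the derangement probability: permutations of 6 with no fixed point.
D(6) = 6! · (1 − 1/1! + 1/2! − ··· + (−1)^6/6!) = 265.
P = 265/720 = 53/144.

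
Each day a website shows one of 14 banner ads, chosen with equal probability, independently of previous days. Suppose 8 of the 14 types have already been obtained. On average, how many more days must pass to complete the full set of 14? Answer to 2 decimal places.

34.30

Starting from 8 distinct types, each trial gives a new one with probability (14−i)/14 when i types are held, so the wait for the next new type is 14/(14−i).
E = 14/6 + 14/5 + 14/4 + 14/3 + 14/2 + 14/1 = 343/10 ≈ 34.30.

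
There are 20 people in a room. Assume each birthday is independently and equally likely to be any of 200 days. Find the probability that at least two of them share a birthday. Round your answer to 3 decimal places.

0.626

It's easier to compute the probability that all 20 are distinct.
P(all distinct) = 200/200 · 199/200 · ··· · 181/200 ≈ 0.374.
So the probability of at least one match is 1 − 0.374 = 0.626.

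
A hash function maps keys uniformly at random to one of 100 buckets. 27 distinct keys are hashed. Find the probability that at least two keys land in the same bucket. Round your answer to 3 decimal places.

0.979

It's easier to compute the probability that all 27 are distinct.
P(all distinct) = 100/100 · 99/100 · ··· · 74/100 ≈ 0.021.
So the probability of at least one match is 1 − 0.021 = 0.979.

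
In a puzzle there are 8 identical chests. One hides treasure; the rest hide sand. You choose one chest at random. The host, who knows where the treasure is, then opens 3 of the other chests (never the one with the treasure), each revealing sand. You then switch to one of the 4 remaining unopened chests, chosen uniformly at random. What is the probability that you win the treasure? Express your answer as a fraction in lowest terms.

7/32

Your original chest holds the treasure with probability 1/8, so the other 7 collectively hold it with probability 7/8.
The host can always find 3 empty chests to open, so the reveals don't change that 7/8; it is now spread over the 4 remaining unopened chests.
P(win by switching) = (7/8) · (1/4) = 7/32.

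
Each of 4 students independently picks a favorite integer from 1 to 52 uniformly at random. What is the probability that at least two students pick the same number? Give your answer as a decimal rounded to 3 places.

It's easier to compute the probability that all 4 are distinct.
P(all distinct) = 52/52 · 51/52 · ··· · 49/52 ≈ 0.889.
So the probability of at least one match is 1 − 0.889 = 0.111.

0.111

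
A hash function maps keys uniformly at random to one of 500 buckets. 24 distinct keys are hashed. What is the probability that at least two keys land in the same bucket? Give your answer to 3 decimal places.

0.429

It's easier to compute the probability that all 24 are distinct.
P(all distinct) = 500/500 · 499/500 · ··· · 477/500 ≈ 0.571.
So the probability of at least one match is 1 − 0.571 = 0.429.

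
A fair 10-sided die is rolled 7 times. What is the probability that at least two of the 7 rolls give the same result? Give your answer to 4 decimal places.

0.9395

P(all 7 different) = 10/10 · 9/10 · ··· · 4/10 ≈ 0.0605.
P(at least two equal) = 1 − 0.0605 = 0.9395.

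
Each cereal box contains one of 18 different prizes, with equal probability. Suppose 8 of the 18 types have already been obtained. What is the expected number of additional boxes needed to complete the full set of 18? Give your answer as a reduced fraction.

7381/140

Starting from 8 distinct types, each trial gives a new one with probability (18−i)/18 when i types are held, so the wait for the next new type is 18/(18−i).
E = 18/10 + 18/9 + 18/8 + 18/7 + 18/6 + 18/5 + 18/4 + 18/3 + 18/2 + 18/1 = 7381/140.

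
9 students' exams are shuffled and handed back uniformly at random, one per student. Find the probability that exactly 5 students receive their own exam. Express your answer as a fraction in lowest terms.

1/320

Choose which 5 of the 9 are fixed: C(9,5) = 126 ways.
The remaining 4 must have no fixed point: D(4) = 9.
P = 126·9/362880 = 1/320.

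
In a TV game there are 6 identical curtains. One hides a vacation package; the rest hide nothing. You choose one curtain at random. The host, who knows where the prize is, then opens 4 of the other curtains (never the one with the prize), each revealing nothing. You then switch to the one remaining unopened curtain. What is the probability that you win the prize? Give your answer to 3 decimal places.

0.833

Your original curtain holds the prize with probability 1/6, so the other 5 collectively hold it with probability 5/6.
The host can always find 4 empty curtains to open, so the reveals don't change that 5/6; it is now spread over the 1 remaining unopened curtain.
P(win by switching) = (5/6) · (1/1) = 5/6 ≈ 0.833.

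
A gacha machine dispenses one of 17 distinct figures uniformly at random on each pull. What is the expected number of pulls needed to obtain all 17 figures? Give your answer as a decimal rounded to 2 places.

58.47

After i distinct types are collected, each trial gives a new one with probability (17−i)/17, so the expected wait for the next new type is 17/(17−i).
E = 17/17 + 17/16 + 17/15 + 17/14 + 17/13 + 17/12 + 17/11 + 17/10 + 17/9 + 17/8 + 17/7 + 17/6 + 17/5 + 17/4 + 17/3 + 17/2 + 17/1 = 42142223/720720 ≈ 58.47.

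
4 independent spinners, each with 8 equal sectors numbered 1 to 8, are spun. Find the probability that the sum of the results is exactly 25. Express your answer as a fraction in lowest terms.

There are 8^4 = 4096 equally likely outcomes.
The number of ordered 4-tuples from {1,…,8} summing to 25 is 120.
P(sum = 25) = 120/4096 = 15/512.

15/512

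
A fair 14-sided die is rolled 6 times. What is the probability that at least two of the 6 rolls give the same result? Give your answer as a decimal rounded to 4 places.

0.7128

P(all 6 different) = 14/14 · 13/14 · ··· · 9/14 ≈ 0.2872.
P(at least two equal) = 1 − 0.2872 = 0.7128.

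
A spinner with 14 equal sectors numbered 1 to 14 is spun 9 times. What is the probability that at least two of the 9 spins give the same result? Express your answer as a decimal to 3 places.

0.965

P(all 9 different) = 14/14 · 13/14 · ··· · 6/14 ≈ 0.035.
P(at least two equal) = 1 − 0.035 = 0.965.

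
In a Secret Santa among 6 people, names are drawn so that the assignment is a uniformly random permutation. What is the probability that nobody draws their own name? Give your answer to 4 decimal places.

This is the derangement probability: permutations of 6 with no fixed point.
D(6) = 6! · (1 − 1/1! + 1/2! − ··· + (−1)^6/6!) = 265.
P = 265/720 = 53/144 ≈ 0.3681.

0.3681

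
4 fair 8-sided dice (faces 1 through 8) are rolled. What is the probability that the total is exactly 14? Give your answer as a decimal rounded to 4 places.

0.0601

There are 8^4 = 4096 equally likely outcomes.
The number of ordered 4-tuples from {1,…,8} summing to 14 is 246.
P(sum = 14) = 246/4096 = 123/2048 ≈ 0.0601.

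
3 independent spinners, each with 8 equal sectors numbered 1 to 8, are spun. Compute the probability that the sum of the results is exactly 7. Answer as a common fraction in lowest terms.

There are 8^3 = 512 equally likely outcomes.
The number of ordered 3-tuples from {1,…,8} summing to 7 is 15.
P(sum = 7) = 15/512.

15/512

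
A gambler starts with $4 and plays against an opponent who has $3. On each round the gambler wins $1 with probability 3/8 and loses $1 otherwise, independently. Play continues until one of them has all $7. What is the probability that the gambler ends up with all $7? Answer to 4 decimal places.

Let r = q/p = (5/8)/(3/8) = 5/3. The recurrence P(i) = p·P(i+1) + q·P(i−1) with P(0)=0, P(7)=1 gives P(i) = (1 − r^i)/(1 − r^7).
P(4) = (1 − (5/3)^4) / (1 − (5/3)^7) = 7344/37969 ≈ 0.1934.

0.1934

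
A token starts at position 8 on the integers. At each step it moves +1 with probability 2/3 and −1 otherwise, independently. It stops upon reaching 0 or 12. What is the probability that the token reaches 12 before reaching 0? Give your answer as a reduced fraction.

Let r = q/p = (1/3)/(2/3) = 1/2. The recurrence P(i) = p·P(i+1) + q·P(i−1) with P(0)=0, P(12)=1 gives P(i) = (1 − r^i)/(1 − r^12).
P(8) = (1 − (1/2)^8) / (1 − (1/2)^12) = 272/273.

272/273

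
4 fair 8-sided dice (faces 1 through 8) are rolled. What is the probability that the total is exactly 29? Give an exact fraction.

There are 8^4 = 4096 equally likely outcomes.
The number of ordered 4-tuples from {1,…,8} summing to 29 is 20.
P(sum = 29) = 20/4096 = 5/1024.

5/1024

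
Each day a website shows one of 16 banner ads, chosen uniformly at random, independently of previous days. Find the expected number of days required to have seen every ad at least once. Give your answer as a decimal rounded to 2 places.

54.09

After i distinct types are collected, each trial gives a new one with probability (16−i)/16, so the expected wait for the next new type is 16/(16−i).
E = 16/16 + 16/15 + 16/14 + 16/13 + 16/12 + 16/11 + 16/10 + 16/9 + 16/8 + 16/7 + 16/6 + 16/5 + 16/4 + 16/3 + 16/2 + 16/1 = 2436559/45045 ≈ 54.09.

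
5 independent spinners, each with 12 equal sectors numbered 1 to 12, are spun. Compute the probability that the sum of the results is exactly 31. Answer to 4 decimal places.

0.0493

There are 12^5 = 248832 equally likely outcomes.
The number of ordered 5-tuples from {1,…,12} summing to 31 is 12255.
P(sum = 31) = 12255/248832 = 4085/82944 ≈ 0.0493.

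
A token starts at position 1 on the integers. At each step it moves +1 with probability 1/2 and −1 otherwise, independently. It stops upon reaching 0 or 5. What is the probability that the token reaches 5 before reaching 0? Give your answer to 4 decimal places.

0.2000

With a fair step, P(i) = ½P(i−1) + ½P(i+1) with P(0)=0, P(5)=1 has the linear solution P(i) = i/5.
P(1) = 1/5 ≈ 0.2000.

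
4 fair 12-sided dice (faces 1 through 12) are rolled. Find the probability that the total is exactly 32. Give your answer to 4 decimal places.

0.0400

There are 12^4 = 20736 equally likely outcomes.
The number of ordered 4-tuples from {1,…,12} summing to 32 is 829.
P(sum = 32) = 829/20736 ≈ 0.0400.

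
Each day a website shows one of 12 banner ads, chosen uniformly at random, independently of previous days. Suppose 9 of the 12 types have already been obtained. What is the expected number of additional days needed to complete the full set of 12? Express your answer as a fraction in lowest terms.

22

Starting from 9 distinct types, each trial gives a new one with probability (12−i)/12 when i types are held, so the wait for the next new type is 12/(12−i).
E = 12/3 + 12/2 + 12/1 = 22.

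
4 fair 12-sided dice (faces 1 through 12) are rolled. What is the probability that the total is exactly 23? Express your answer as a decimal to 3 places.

0.051

There are 12^4 = 20736 equally likely outcomes.
The number of ordered 4-tuples from {1,…,12} summing to 23 is 1060.
P(sum = 23) = 1060/20736 = 265/5184 ≈ 0.051.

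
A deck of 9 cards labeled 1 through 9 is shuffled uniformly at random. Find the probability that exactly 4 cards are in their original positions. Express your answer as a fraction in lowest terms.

11/720

Choose which 4 of the 9 are fixed: C(9,4) = 126 ways.
The remaining 5 must have no fixed point: D(5) = 44.
P = 126·44/362880 = 11/720.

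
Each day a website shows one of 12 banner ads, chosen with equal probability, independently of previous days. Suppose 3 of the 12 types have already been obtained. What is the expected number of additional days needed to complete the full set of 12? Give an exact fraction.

7129/210

Starting from 3 distinct types, each trial gives a new one with probability (12−i)/12 when i types are held, so the wait for the next new type is 12/(12−i).
E = 12/9 + 12/8 + 12/7 + 12/6 + 12/5 + 12/4 + 12/3 + 12/2 + 12/1 = 7129/210.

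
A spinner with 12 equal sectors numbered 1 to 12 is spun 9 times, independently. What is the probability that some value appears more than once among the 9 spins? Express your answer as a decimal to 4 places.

0.9845

P(all 9 different) = 12/12 · 11/12 · ··· · 4/12 ≈ 0.0155.
P(at least two equal) = 1 − 0.0155 = 0.9845.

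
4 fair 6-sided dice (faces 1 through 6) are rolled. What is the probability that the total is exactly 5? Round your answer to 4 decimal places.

There are 6^4 = 1296 equally likely outcomes.
The number of ordered 4-tuples from {1,…,6} summing to 5 is 4.
P(sum = 5) = 4/1296 = 1/324 ≈ 0.0031.

0.0031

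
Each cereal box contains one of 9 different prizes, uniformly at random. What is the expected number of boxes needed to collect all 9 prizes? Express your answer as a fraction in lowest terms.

After i distinct types are collected, each trial gives a new one with probability (9−i)/9, so the expected wait for the next new type is 9/(9−i).
E = 9/9 + 9/8 + 9/7 + 9/6 + 9/5 + 9/4 + 9/3 + 9/2 + 9/1 = 7129/280.

7129/280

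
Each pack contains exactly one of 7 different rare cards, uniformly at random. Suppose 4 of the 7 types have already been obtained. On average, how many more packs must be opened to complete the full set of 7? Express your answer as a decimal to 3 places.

Starting from 4 distinct types, each trial gives a new one with probability (7−i)/7 when i types are held, so the wait for the next new type is 7/(7−i).
E = 7/3 + 7/2 + 7/1 = 77/6 ≈ 12.833.

12.833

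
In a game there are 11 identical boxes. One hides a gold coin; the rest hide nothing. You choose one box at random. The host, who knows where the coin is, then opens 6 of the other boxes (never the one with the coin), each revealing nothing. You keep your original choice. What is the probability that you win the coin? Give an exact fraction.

1/11

The host can always open 6 empty boxes regardless of your choice, so the reveals give no information about your original box.
P(win by staying) = 1/11.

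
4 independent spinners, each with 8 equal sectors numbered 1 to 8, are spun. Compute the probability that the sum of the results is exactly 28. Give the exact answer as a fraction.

35/4096

There are 8^4 = 4096 equally likely outcomes.
The number of ordered 4-tuples from {1,…,8} summing to 28 is 35.
P(sum = 28) = 35/4096.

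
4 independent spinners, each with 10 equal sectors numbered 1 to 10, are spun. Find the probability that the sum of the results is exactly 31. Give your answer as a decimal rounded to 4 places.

There are 10^4 = 10000 equally likely outcomes.
The number of ordered 4-tuples from {1,…,10} summing to 31 is 220.
P(sum = 31) = 220/10000 = 11/500 ≈ 0.0220.

0.0220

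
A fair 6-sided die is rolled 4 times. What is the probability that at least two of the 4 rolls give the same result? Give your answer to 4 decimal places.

P(all 4 different) = 6/6 · 5/6 · ··· · 3/6 ≈ 0.2778.
P(at least two equal) = 1 − 0.2778 = 0.7222.

0.7222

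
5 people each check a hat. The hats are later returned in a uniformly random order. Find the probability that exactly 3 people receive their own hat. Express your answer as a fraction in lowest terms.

1/12

Choose which 3 of the 5 are fixed: C(5,3) = 10 ways.
The remaining 2 must have no fixed point: D(2) = 1.
P = 10·1/120 = 1/12.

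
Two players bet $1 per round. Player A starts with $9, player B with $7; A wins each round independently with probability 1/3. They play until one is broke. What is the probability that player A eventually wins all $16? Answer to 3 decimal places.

Let r = q/p = (2/3)/(1/3) = 2. The recurrence P(i) = p·P(i+1) + q·P(i−1) with P(0)=0, P(16)=1 gives P(i) = (1 − r^i)/(1 − r^16).
P(9) = (1 − (2)^9) / (1 − (2)^16) = 511/65535 ≈ 0.008.

0.008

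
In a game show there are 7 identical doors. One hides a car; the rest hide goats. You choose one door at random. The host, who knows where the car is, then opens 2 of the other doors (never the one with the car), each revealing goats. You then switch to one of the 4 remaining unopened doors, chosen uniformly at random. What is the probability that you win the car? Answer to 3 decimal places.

0.214

Your original door holds the car with probability 1/7, so the other 6 collectively hold it with probability 6/7.
The host can always find 2 empty doors to open, so the reveals don't change that 6/7; it is now spread over the 4 remaining unopened doors.
P(win by switching) = (6/7) · (1/4) = 3/14 ≈ 0.214.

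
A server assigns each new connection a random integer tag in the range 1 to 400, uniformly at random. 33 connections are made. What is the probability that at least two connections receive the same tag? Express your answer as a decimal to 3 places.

0.743

It's easier to compute the probability that all 33 are distinct.
P(all distinct) = 400/400 · 399/400 · ··· · 368/400 ≈ 0.257.
So the probability of at least one match is 1 − 0.257 = 0.743.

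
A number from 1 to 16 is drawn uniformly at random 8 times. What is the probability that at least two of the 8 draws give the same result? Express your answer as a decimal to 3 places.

0.879

P(all 8 different) = 16/16 · 15/16 · ··· · 9/16 ≈ 0.121.
P(at least two equal) = 1 − 0.121 = 0.879.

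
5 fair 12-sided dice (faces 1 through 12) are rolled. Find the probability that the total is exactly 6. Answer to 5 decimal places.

0.00002

There are 12^5 = 248832 equally likely outcomes.
The number of ordered 5-tuples from {1,…,12} summing to 6 is 5.
P(sum = 6) = 5/248832 ≈ 0.00002.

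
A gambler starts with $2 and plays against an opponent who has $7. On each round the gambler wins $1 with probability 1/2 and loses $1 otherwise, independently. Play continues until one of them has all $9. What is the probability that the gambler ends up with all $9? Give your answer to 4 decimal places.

0.2222

With a fair step, P(i) = ½P(i−1) + ½P(i+1) with P(0)=0, P(9)=1 has the linear solution P(i) = i/9.
P(2) = 2/9 ≈ 0.2222.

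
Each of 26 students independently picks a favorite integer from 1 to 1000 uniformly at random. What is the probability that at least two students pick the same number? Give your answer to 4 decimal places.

0.2795

It's easier to compute the probability that all 26 are distinct.
P(all distinct) = 1000/1000 · 999/1000 · ··· · 975/1000 ≈ 0.7205.
So the probability of at least one match is 1 − 0.7205 = 0.2795.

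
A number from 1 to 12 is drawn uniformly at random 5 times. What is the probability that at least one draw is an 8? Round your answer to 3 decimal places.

0.353

P(no draw is an 8) = (11/12)^5 ≈ 0.647.
P(at least one) = 1 − 0.647 = 0.353.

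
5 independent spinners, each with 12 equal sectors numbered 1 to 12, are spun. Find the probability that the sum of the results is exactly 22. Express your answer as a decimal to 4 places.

There are 12^5 = 248832 equally likely outcomes.
The number of ordered 5-tuples from {1,…,12} summing to 22 is 5355.
P(sum = 22) = 5355/248832 = 595/27648 ≈ 0.0215.

0.0215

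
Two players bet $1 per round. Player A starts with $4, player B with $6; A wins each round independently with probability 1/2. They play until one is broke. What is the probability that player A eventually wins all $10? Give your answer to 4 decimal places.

With a fair step, P(i) = ½P(i−1) + ½P(i+1) with P(0)=0, P(10)=1 has the linear solution P(i) = i/10.
P(4) = 4/10 = 2/5 ≈ 0.4000.

0.4000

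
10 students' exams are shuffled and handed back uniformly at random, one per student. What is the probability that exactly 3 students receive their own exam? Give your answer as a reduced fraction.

103/1680

Choose which 3 of the 10 are fixed: C(10,3) = 120 ways.
The remaining 7 must have no fixed point: D(7) = 1854.
P = 120·1854/3628800 = 103/1680.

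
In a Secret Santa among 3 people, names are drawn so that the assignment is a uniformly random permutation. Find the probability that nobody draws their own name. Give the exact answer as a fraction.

1/3

This is the derangement probability: permutations of 3 with no fixed point.
D(3) = 3! · (1 − 1/1! + 1/2! − ··· + (−1)^3/3!) = 2.
P = 2/6 = 1/3.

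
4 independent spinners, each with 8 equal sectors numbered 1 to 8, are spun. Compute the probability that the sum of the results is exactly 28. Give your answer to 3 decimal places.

There are 8^4 = 4096 equally likely outcomes.
The number of ordered 4-tuples from {1,…,8} summing to 28 is 35.
P(sum = 28) = 35/4096 ≈ 0.009.

0.009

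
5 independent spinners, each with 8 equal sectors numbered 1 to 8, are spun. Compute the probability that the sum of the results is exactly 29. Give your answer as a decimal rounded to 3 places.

There are 8^5 = 32768 equally likely outcomes.
The number of ordered 5-tuples from {1,…,8} summing to 29 is 1190.
P(sum = 29) = 1190/32768 = 595/16384 ≈ 0.036.

0.036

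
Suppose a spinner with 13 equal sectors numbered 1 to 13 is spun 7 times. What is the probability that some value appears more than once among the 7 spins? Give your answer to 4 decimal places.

0.8622

P(all 7 different) = 13/13 · 12/13 · ··· · 7/13 ≈ 0.1378.
P(at least two equal) = 1 − 0.1378 = 0.8622.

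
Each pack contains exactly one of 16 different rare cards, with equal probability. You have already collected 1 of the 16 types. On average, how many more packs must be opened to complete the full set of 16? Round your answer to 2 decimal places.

Starting from 1 distinct type, each trial gives a new one with probability (16−i)/16 when i types are held, so the wait for the next new type is 16/(16−i).
E = 16/15 + 16/14 + 16/13 + 16/12 + 16/11 + 16/10 + 16/9 + 16/8 + 16/7 + 16/6 + 16/5 + 16/4 + 16/3 + 16/2 + 16/1 = 2391514/45045 ≈ 53.09.

53.09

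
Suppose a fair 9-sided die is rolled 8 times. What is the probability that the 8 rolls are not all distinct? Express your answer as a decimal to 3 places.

P(all 8 different) = 9/9 · 8/9 · ··· · 2/9 ≈ 0.008.
P(at least two equal) = 1 − 0.008 = 0.992.

0.992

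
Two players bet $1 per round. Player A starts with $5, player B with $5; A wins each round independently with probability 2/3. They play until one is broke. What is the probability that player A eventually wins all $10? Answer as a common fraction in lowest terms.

32/33

Let r = q/p = (1/3)/(2/3) = 1/2. The recurrence P(i) = p·P(i+1) + q·P(i−1) with P(0)=0, P(10)=1 gives P(i) = (1 − r^i)/(1 − r^10).
P(5) = (1 − (1/2)^5) / (1 − (1/2)^10) = 32/33.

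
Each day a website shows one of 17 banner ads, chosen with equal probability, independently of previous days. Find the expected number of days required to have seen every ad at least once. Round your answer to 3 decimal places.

58.472

After i distinct types are collected, each trial gives a new one with probability (17−i)/17, so the expected wait for the next new type is 17/(17−i).
E = 17/17 + 17/16 + 17/15 + 17/14 + 17/13 + 17/12 + 17/11 + 17/10 + 17/9 + 17/8 + 17/7 + 17/6 + 17/5 + 17/4 + 17/3 + 17/2 + 17/1 = 42142223/720720 ≈ 58.472.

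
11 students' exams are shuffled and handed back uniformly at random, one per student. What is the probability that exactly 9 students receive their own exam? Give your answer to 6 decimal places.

Choose which 9 of the 11 are fixed: C(11,9) = 55 ways.
The remaining 2 must have no fixed point: D(2) = 1.
P = 55·1/39916800 = 1/725760 ≈ 0.000001.

0.000001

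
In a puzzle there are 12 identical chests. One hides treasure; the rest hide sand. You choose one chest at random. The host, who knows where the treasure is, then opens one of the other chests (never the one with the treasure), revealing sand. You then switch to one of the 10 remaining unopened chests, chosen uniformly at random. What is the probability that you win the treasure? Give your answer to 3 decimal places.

Your original chest holds the treasure with probability 1/12, so the other 11 collectively hold it with probability 11/12.
The host can always find an empty chest to open, so this doesn't change that 11/12; it is now spread over the 10 remaining unopened chests.
P(win by switching) = (11/12) · (1/10) = 11/120 ≈ 0.092.

0.092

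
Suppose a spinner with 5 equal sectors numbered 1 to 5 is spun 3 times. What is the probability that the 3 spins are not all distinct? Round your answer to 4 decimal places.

0.5200

P(all 3 different) = 5/5 · 4/5 · ··· · 3/5 ≈ 0.4800.
P(at least two equal) = 1 − 0.4800 = 0.5200.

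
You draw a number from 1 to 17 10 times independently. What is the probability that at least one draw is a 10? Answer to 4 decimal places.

P(no draw is a 10) = (16/17)^10 ≈ 0.5454.
P(at least one) = 1 − 0.5454 = 0.4546.

0.4546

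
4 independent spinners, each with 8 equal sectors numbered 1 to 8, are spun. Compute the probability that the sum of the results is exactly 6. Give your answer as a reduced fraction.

5/2048

There are 8^4 = 4096 equally likely outcomes.
The number of ordered 4-tuples from {1,…,8} summing to 6 is 10.
P(sum = 6) = 10/4096 = 5/2048.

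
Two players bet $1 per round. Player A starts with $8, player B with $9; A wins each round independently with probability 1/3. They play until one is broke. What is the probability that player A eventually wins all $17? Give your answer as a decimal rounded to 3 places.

Let r = q/p = (2/3)/(1/3) = 2. The recurrence P(i) = p·P(i+1) + q·P(i−1) with P(0)=0, P(17)=1 gives P(i) = (1 − r^i)/(1 − r^17).
P(8) = (1 − (2)^8) / (1 − (2)^17) = 255/131071 ≈ 0.002.

0.002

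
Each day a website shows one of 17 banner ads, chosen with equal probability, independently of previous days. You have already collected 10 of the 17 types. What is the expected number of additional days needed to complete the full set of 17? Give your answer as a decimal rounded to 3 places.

Starting from 10 distinct types, each trial gives a new one with probability (17−i)/17 when i types are held, so the wait for the next new type is 17/(17−i).
E = 17/7 + 17/6 + 17/5 + 17/4 + 17/3 + 17/2 + 17/1 = 6171/140 ≈ 44.079.

44.079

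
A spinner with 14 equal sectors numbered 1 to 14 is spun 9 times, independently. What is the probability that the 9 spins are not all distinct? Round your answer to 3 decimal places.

0.965

P(all 9 different) = 14/14 · 13/14 · ··· · 6/14 ≈ 0.035.
P(at least two equal) = 1 − 0.035 = 0.965.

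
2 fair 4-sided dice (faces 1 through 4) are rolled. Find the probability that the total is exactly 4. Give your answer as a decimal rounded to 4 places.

0.1875

There are 4^2 = 16 equally likely outcomes.
The number of ordered 2-tuples from {1,…,4} summing to 4 is 3.
P(sum = 4) = 3/16 ≈ 0.1875.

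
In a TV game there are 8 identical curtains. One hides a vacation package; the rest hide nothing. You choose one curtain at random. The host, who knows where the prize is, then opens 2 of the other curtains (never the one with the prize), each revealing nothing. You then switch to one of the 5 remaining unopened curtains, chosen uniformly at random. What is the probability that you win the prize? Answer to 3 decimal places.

Your original curtain holds the prize with probability 1/8, so the other 7 collectively hold it with probability 7/8.
The host can always find 2 empty curtains to open, so the reveals don't change that 7/8; it is now spread over the 5 remaining unopened curtains.
P(win by switching) = (7/8) · (1/5) = 7/40 ≈ 0.175.

0.175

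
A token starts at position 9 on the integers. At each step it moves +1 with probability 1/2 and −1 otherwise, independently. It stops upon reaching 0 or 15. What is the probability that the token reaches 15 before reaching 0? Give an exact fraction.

With a fair step, P(i) = ½P(i−1) + ½P(i+1) with P(0)=0, P(15)=1 has the linear solution P(i) = i/15.
P(9) = 9/15 = 3/5.

3/5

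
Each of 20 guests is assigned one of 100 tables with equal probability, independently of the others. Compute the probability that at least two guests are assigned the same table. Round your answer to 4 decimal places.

0.8696

It's easier to compute the probability that all 20 are distinct.
P(all distinct) = 100/100 · 99/100 · ··· · 81/100 ≈ 0.1304.
So the probability of at least one match is 1 − 0.1304 = 0.8696.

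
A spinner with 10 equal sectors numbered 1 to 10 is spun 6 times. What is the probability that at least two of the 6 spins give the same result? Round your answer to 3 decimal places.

0.849

P(all 6 different) = 10/10 · 9/10 · ··· · 5/10 ≈ 0.151.
P(at least two equal) = 1 − 0.151 = 0.849.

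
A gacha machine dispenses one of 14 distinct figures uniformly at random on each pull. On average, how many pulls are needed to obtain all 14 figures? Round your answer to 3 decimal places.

45.522

After i distinct types are collected, each trial gives a new one with probability (14−i)/14, so the expected wait for the next new type is 14/(14−i).
E = 14/14 + 14/13 + 14/12 + 14/11 + 14/10 + 14/9 + 14/8 + 14/7 + 14/6 + 14/5 + 14/4 + 14/3 + 14/2 + 14/1 = 1171733/25740 ≈ 45.522.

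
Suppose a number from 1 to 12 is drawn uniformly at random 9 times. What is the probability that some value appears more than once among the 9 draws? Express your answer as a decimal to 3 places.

P(all 9 different) = 12/12 · 11/12 · ··· · 4/12 ≈ 0.015.
P(at least two equal) = 1 − 0.015 = 0.985.

0.985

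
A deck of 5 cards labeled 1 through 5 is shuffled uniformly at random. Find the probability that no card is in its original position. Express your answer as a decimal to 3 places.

0.367

This is the derangement probability: permutations of 5 with no fixed point.
D(5) = 5! · (1 − 1/1! + 1/2! − ··· + (−1)^5/5!) = 44.
P = 44/120 = 11/30 ≈ 0.367.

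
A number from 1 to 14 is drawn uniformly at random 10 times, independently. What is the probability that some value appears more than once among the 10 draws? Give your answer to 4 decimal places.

0.9874

P(all 10 different) = 14/14 · 13/14 · ··· · 5/14 ≈ 0.0126.
P(at least two equal) = 1 − 0.0126 = 0.9874.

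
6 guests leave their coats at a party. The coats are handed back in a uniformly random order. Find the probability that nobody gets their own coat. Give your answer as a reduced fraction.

This is the derangement probability: permutations of 6 with no fixed point.
D(6) = 6! · (1 − 1/1! + 1/2! − ··· + (−1)^6/6!) = 265.
P = 265/720 = 53/144.

53/144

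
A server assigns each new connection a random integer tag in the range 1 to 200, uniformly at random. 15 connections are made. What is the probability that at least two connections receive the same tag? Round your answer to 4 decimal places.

0.4162

It's easier to compute the probability that all 15 are distinct.
P(all distinct) = 200/200 · 199/200 · ··· · 186/200 ≈ 0.5838.
So the probability of at least one match is 1 − 0.5838 = 0.4162.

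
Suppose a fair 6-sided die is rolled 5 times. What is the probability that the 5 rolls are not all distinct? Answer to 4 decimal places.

0.9074

P(all 5 different) = 6/6 · 5/6 · ··· · 2/6 ≈ 0.0926.
P(at least two equal) = 1 − 0.0926 = 0.9074.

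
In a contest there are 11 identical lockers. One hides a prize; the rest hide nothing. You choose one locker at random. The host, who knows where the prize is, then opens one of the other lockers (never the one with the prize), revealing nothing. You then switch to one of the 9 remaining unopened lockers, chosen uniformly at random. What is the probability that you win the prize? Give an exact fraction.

Your original locker holds the prize with probability 1/11, so the other 10 collectively hold it with probability 10/11.
The host can always find an empty locker to open, so this doesn't change that 10/11; it is now spread over the 9 remaining unopened lockers.
P(win by switching) = (10/11) · (1/9) = 10/99.

10/99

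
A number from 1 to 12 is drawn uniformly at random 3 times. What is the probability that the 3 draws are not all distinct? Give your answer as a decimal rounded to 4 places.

0.2361

P(all 3 different) = 12/12 · 11/12 · ··· · 10/12 ≈ 0.7639.
P(at least two equal) = 1 − 0.7639 = 0.2361.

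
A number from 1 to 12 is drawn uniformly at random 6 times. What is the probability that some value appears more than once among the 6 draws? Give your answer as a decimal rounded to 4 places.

P(all 6 different) = 12/12 · 11/12 · ··· · 7/12 ≈ 0.2228.
P(at least two equal) = 1 − 0.2228 = 0.7772.

0.7772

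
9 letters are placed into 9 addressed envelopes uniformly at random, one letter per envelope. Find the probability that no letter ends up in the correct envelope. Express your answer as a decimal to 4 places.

0.3679

This is the derangement probability: permutations of 9 with no fixed point.
D(9) = 9! · (1 − 1/1! + 1/2! − ··· + (−1)^9/9!) = 133496.
P = 133496/362880 = 16687/45360 ≈ 0.3679.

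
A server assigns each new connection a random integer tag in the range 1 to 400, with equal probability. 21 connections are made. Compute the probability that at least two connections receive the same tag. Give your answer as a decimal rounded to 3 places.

It's easier to compute the probability that all 21 are distinct.
P(all distinct) = 400/400 · 399/400 · ··· · 380/400 ≈ 0.586.
So the probability of at least one match is 1 − 0.586 = 0.414.

0.414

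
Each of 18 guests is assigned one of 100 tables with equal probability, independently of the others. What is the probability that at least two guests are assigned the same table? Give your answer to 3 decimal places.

It's easier to compute the probability that all 18 are distinct.
P(all distinct) = 100/100 · 99/100 · ··· · 83/100 ≈ 0.196.
So the probability of at least one match is 1 − 0.196 = 0.804.

0.804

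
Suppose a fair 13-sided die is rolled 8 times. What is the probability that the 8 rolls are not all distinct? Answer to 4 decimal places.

0.9364

P(all 8 different) = 13/13 · 12/13 · ··· · 6/13 ≈ 0.0636.
P(at least two equal) = 1 − 0.0636 = 0.9364.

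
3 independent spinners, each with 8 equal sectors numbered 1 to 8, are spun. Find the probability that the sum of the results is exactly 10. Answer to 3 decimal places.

0.070

There are 8^3 = 512 equally likely outcomes.
The number of ordered 3-tuples from {1,…,8} summing to 10 is 36.
P(sum = 10) = 36/512 = 9/128 ≈ 0.070.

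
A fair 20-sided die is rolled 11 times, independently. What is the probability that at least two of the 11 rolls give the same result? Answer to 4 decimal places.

0.9673

P(all 11 different) = 20/20 · 19/20 · ··· · 10/20 ≈ 0.0327.
P(at least two equal) = 1 − 0.0327 = 0.9673.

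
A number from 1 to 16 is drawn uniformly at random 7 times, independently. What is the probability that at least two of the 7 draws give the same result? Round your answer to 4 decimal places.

0.7852

P(all 7 different) = 16/16 · 15/16 · ··· · 10/16 ≈ 0.2148.
P(at least two equal) = 1 − 0.2148 = 0.7852.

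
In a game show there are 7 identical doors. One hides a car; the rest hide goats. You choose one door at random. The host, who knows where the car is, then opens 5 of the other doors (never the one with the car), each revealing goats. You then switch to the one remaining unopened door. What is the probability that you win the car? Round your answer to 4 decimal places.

0.8571

Your original door holds the car with probability 1/7, so the other 6 collectively hold it with probability 6/7.
The host can always find 5 empty doors to open, so the reveals don't change that 6/7; it is now spread over the 1 remaining unopened door.
P(win by switching) = (6/7) · (1/1) = 6/7 ≈ 0.8571.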